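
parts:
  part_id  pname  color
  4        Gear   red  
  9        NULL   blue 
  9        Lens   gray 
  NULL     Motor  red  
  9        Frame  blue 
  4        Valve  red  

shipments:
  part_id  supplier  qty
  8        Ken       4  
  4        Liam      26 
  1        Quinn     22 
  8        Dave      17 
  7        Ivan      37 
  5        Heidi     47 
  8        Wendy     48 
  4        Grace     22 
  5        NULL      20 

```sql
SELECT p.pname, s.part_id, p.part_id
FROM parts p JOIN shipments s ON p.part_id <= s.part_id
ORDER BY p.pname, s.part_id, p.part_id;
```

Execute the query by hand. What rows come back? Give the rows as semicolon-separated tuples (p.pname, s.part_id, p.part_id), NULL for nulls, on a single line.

INNER JOIN keeps only pairs where the ON condition holds.
Matching on p.part_id <= s.part_id. A NULL in a compared column never satisfies the condition.
Matched pairs: 16.

(Gear, 4, 4); (Gear, 4, 4); (Gear, 5, 4); (Gear, 5, 4); (Gear, 7, 4); (Gear, 8, 4); (Gear, 8, 4); (Gear, 8, 4); (Valve, 4, 4); (Valve, 4, 4); (Valve, 5, 4); (Valve, 5, 4); (Valve, 7, 4); (Valve, 8, 4); (Valve, 8, 4); (Valve, 8, 4)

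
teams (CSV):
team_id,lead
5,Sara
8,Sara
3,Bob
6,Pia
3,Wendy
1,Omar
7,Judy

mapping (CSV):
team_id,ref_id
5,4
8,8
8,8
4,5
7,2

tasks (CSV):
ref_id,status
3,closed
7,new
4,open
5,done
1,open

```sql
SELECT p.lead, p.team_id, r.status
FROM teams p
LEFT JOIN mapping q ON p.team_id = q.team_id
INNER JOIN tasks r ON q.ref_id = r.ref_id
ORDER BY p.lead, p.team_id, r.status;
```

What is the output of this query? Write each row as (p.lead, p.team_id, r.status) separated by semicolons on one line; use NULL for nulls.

(Sara, 5, open)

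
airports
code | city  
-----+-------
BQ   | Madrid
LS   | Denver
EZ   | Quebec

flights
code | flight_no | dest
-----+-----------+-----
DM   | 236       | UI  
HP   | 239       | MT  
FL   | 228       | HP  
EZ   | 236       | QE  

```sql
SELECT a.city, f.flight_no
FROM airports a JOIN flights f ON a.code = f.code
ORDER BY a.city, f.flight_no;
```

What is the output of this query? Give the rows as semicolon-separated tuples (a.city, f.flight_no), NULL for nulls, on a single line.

(Quebec, 236)

INNER JOIN keeps only pairs where the ON condition holds.
Matching on a.code = f.code.
- code=BQ: no matching f row, dropped.
- code=LS: no matching f row, dropped.
- code=EZ: 1 matching f row(s), so 1 row(s) emitted.
After projecting and ordering:
a.city | f.flight_no
Quebec | 236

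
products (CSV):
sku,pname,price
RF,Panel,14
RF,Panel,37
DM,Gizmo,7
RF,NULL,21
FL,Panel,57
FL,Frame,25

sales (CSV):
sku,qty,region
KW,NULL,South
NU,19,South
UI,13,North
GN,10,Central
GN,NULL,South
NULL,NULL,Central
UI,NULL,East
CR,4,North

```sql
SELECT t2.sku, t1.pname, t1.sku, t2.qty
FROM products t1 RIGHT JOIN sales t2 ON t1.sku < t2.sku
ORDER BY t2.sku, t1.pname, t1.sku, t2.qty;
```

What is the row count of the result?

RIGHT JOIN keeps every row from `sales`; unmatched rows get NULL for `products`'s columns.
Matching on t1.sku < t2.sku. A NULL in a compared column never satisfies the condition.
- sku=RF: 2 matching t2 row(s), so 2 row(s) emitted.
- sku=RF: 2 matching t2 row(s), so 2 row(s) emitted.
- sku=DM: 6 matching t2 row(s), so 6 row(s) emitted.
- sku=RF: 2 matching t2 row(s), so 2 row(s) emitted.
- sku=FL: 6 matching t2 row(s), so 6 row(s) emitted.
- sku=FL: 6 matching t2 row(s), so 6 row(s) emitted.
- plus 2 unmatched t2 row(s), each kept with NULL t1 columns.
Total: 24 matched + 2 padded = 26 rows.

26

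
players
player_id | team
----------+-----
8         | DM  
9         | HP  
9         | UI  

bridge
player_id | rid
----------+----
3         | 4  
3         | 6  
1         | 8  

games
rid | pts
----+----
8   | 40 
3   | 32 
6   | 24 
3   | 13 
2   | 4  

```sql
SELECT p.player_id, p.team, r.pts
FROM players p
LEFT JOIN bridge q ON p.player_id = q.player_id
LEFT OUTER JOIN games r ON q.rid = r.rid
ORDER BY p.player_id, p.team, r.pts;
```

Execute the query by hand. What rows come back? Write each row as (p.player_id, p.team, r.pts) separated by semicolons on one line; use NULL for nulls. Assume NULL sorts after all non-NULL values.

(8, DM, NULL); (9, HP, NULL); (9, UI, NULL)

Step 1 — p LEFT JOIN q on player_id → 3 row(s).
Then LEFT JOIN `games r` on rid: each of those 3 rows is kept; rows whose q.rid has no match in r get NULL for r's columns.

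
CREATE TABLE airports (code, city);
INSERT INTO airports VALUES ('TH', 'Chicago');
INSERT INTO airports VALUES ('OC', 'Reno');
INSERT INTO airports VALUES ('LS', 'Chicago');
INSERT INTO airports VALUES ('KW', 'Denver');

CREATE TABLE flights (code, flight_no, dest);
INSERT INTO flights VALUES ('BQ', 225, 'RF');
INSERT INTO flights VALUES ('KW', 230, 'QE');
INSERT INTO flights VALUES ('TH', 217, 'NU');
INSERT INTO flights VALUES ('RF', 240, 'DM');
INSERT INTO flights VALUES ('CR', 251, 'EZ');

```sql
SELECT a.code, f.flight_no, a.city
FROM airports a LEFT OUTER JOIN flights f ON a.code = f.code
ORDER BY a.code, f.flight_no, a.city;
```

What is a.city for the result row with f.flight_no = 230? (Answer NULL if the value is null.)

LEFT JOIN keeps every row from `airports`; unmatched rows get NULL for `flights`'s columns.
Matching on a.code = f.code.
- a[0] code=TH → 1 match(es) in f → 1 row(s).
- a[1] code=OC → no match; kept with NULLs on the f side.
- a[2] code=LS → no match; kept with NULLs on the f side.
- a[3] code=KW → 1 match(es) in f → 1 row(s).

Denver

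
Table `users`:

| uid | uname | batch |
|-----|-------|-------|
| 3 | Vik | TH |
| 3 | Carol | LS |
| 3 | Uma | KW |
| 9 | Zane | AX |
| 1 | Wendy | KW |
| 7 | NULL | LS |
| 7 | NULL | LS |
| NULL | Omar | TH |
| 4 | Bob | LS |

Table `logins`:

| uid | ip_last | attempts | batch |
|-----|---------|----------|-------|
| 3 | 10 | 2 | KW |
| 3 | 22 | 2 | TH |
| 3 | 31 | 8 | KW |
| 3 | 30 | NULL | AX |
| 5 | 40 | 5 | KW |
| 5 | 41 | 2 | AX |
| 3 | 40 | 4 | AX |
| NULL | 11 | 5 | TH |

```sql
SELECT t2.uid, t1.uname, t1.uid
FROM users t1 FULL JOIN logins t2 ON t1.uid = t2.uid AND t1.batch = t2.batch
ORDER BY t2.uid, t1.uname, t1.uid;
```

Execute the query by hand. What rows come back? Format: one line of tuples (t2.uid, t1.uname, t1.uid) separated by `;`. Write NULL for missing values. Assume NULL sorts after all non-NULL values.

(3, Uma, 3); (3, Uma, 3); (3, Vik, 3); (3, NULL, NULL); (3, NULL, NULL); (5, NULL, NULL); (5, NULL, NULL); (NULL, Bob, 4); (NULL, Carol, 3); (NULL, Omar, NULL); (NULL, Wendy, 1); (NULL, Zane, 9); (NULL, NULL, 7); (NULL, NULL, 7); (NULL, NULL, NULL)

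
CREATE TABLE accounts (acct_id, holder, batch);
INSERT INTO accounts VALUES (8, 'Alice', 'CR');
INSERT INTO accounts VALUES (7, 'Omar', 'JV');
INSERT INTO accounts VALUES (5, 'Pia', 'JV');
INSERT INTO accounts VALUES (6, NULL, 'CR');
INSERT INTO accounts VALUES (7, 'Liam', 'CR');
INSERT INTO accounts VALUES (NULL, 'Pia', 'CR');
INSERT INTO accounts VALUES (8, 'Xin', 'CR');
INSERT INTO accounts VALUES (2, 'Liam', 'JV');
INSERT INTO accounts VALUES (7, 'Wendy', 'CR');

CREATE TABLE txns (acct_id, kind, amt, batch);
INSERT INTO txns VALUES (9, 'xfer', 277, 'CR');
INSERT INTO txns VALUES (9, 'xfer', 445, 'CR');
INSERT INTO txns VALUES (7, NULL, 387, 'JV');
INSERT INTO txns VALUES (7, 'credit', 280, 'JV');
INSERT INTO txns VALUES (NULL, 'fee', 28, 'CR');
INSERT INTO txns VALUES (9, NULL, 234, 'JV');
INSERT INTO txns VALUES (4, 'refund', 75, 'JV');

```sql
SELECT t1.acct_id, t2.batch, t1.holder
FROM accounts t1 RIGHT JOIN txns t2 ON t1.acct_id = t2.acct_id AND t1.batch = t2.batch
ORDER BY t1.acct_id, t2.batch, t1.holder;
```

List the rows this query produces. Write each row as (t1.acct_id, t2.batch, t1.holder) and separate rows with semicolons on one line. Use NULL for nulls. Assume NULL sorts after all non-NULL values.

RIGHT JOIN keeps every row from `txns`; unmatched rows get NULL for `accounts`'s columns.
Matching on t1.acct_id = t2.acct_id AND t1.batch = t2.batch. A NULL in a compared column never satisfies the condition.
Matched pairs: 2; unmatched t2 rows kept: 5.

(7, JV, Omar); (7, JV, Omar); (NULL, CR, NULL); (NULL, CR, NULL); (NULL, CR, NULL); (NULL, JV, NULL); (NULL, JV, NULL)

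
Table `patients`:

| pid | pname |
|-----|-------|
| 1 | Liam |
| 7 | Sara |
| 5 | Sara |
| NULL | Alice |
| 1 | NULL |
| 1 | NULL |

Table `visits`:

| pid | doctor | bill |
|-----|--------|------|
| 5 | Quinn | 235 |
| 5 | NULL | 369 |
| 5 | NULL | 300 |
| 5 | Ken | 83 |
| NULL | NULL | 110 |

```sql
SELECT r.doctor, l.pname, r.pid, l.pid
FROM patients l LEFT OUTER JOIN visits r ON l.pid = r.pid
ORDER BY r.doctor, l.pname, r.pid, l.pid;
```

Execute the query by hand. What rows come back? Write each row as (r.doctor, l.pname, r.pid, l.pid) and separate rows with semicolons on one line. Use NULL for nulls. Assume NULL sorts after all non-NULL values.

(Ken, Sara, 5, 5); (Quinn, Sara, 5, 5); (NULL, Alice, NULL, NULL); (NULL, Liam, NULL, 1); (NULL, Sara, 5, 5); (NULL, Sara, 5, 5); (NULL, Sara, NULL, 7); (NULL, NULL, NULL, 1); (NULL, NULL, NULL, 1)

LEFT JOIN keeps every row from `patients`; unmatched rows get NULL for `visits`'s columns.
Matching on l.pid = r.pid. A NULL in a compared column never satisfies the condition.
- l[0] pid=1 → no match; kept with NULLs on the r side.
- l[1] pid=7 → no match; kept with NULLs on the r side.
- l[2] pid=5 → 4 match(es) in r → 4 row(s).
- l[3] pid=NULL → no match; kept with NULLs on the r side.
- l[4] pid=1 → no match; kept with NULLs on the r side.
- l[5] pid=1 → no match; kept with NULLs on the r side.
After projecting and ordering:
r.doctor | l.pname | r.pid | l.pid
Ken | Sara | 5 | 5
Quinn | Sara | 5 | 5
NULL | Alice | NULL | NULL
NULL | Liam | NULL | 1
NULL | Sara | 5 | 5
NULL | Sara | 5 | 5
NULL | Sara | NULL | 7
NULL | NULL | NULL | 1
NULL | NULL | NULL | 1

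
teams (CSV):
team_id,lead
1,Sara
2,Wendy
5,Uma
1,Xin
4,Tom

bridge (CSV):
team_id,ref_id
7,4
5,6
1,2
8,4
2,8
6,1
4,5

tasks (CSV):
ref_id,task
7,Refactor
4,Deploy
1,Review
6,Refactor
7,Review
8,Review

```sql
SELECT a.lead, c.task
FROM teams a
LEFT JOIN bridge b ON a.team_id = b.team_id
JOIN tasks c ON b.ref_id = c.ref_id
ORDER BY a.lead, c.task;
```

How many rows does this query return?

Joins associate left-to-right: teams LEFT JOIN bridge on team_id gives 5 intermediate row(s).
Then INNER JOIN `tasks c` on ref_id: keep only rows whose b.ref_id appears in c.
Result: 2 row(s).

2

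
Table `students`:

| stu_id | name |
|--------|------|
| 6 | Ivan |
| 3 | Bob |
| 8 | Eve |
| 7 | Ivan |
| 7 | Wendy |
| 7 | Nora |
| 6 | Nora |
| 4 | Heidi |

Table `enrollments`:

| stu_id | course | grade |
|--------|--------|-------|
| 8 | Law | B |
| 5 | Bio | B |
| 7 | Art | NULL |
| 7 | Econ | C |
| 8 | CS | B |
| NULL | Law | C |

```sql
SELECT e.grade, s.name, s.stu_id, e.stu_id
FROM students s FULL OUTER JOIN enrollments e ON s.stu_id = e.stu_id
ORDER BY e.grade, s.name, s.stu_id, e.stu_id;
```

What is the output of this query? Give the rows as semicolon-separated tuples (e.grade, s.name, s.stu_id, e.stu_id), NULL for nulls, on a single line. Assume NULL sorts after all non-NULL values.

FULL OUTER JOIN keeps every row from both sides; unmatched rows get NULL for the other side's columns.
Matching on s.stu_id = e.stu_id. A NULL in a compared column never satisfies the condition.
Matched pairs: 8; unmatched s rows kept: 4; unmatched e rows kept: 2.

(B, Eve, 8, 8); (B, Eve, 8, 8); (B, NULL, NULL, 5); (C, Ivan, 7, 7); (C, Nora, 7, 7); (C, Wendy, 7, 7); (C, NULL, NULL, NULL); (NULL, Bob, 3, NULL); (NULL, Heidi, 4, NULL); (NULL, Ivan, 6, NULL); (NULL, Ivan, 7, 7); (NULL, Nora, 6, NULL); (NULL, Nora, 7, 7); (NULL, Wendy, 7, 7)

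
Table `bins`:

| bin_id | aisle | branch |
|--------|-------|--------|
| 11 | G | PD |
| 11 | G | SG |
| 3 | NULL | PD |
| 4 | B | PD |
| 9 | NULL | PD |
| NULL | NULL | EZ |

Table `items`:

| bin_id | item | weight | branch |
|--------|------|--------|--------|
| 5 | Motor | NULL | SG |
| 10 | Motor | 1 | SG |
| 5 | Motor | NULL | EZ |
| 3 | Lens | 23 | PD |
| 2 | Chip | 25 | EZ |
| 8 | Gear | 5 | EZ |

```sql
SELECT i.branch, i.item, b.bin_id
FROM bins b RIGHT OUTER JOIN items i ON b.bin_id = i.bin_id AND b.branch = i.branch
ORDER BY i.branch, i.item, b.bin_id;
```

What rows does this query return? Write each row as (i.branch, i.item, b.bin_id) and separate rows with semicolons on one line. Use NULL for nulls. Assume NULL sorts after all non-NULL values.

RIGHT JOIN keeps every row from `items`; unmatched rows get NULL for `bins`'s columns.
Matching on b.bin_id = i.bin_id AND b.branch = i.branch. A NULL in a compared column never satisfies the condition.
- b[0] bin_id=11, branch=PD → no match.
- b[1] bin_id=11, branch=SG → no match.
- b[2] bin_id=3, branch=PD → 1 match(es) in i → 1 row(s).
- b[3] bin_id=4, branch=PD → no match.
- b[4] bin_id=9, branch=PD → no match.
- b[5] bin_id=NULL, branch=EZ → no match.
- 5 i row(s) had no b match → kept, b columns NULL.
After projecting and ordering:
i.branch | i.item | b.bin_id
EZ | Chip | NULL
EZ | Gear | NULL
EZ | Motor | NULL
PD | Lens | 3
SG | Motor | NULL
SG | Motor | NULL

(EZ, Chip, NULL); (EZ, Gear, NULL); (EZ, Motor, NULL); (PD, Lens, 3); (SG, Motor, NULL); (SG, Motor, NULL)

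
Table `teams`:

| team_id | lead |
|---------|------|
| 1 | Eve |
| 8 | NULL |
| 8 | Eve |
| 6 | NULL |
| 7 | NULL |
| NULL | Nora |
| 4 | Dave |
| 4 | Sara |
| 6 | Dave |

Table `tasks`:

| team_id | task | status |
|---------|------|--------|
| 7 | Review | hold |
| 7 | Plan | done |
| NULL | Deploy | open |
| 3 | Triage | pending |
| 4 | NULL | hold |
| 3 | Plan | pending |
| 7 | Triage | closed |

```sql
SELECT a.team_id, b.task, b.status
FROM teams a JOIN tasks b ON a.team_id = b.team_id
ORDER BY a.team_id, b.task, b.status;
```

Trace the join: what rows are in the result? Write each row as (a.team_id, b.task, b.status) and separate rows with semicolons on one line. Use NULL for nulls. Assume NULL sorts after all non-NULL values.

INNER JOIN keeps only pairs where the ON condition holds.
Matching on a.team_id = b.team_id. A NULL in a compared column never satisfies the condition.
- team_id=1: no matching b row, dropped.
- team_id=8: no matching b row, dropped.
- team_id=8: no matching b row, dropped.
- team_id=6: no matching b row, dropped.
- team_id=7: 3 matching b row(s), so 3 row(s) emitted.
- team_id=NULL: no matching b row, dropped.
- team_id=4: 1 matching b row(s), so 1 row(s) emitted.
- team_id=4: 1 matching b row(s), so 1 row(s) emitted.
- team_id=6: no matching b row, dropped.
After projecting and ordering:
a.team_id | b.task | b.status
4 | NULL | hold
4 | NULL | hold
7 | Plan | done
7 | Review | hold
7 | Triage | closed

(4, NULL, hold); (4, NULL, hold); (7, Plan, done); (7, Review, hold); (7, Triage, closed)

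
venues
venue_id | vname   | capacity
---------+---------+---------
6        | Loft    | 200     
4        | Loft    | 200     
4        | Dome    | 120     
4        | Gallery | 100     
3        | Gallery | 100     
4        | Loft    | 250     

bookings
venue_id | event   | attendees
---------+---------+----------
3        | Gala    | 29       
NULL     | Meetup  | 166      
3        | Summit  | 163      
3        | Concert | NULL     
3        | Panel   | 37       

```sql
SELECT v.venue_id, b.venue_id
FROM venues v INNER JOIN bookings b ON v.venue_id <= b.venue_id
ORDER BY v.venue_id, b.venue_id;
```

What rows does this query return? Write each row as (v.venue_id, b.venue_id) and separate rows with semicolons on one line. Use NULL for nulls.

INNER JOIN keeps only pairs where the ON condition holds.
Matching on v.venue_id <= b.venue_id. A NULL in a compared column never satisfies the condition.
Matched pairs: 4.

(3, 3); (3, 3); (3, 3); (3, 3)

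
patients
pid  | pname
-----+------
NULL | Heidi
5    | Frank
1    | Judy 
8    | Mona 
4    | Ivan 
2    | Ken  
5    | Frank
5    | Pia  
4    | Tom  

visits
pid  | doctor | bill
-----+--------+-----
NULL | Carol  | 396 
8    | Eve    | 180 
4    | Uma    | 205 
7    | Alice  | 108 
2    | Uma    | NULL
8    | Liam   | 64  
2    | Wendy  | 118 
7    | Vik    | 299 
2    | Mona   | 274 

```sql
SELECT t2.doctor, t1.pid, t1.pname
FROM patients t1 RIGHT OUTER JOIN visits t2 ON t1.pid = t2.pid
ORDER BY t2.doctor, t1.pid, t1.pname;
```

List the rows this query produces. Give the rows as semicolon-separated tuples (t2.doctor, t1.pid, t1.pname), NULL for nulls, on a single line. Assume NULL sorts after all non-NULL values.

(Alice, NULL, NULL); (Carol, NULL, NULL); (Eve, 8, Mona); (Liam, 8, Mona); (Mona, 2, Ken); (Uma, 2, Ken); (Uma, 4, Ivan); (Uma, 4, Tom); (Vik, NULL, NULL); (Wendy, 2, Ken)

RIGHT JOIN keeps every row from `visits`; unmatched rows get NULL for `patients`'s columns.
Matching on t1.pid = t2.pid. A NULL in a compared column never satisfies the condition.
Matched pairs: 7; unmatched t2 rows kept: 3.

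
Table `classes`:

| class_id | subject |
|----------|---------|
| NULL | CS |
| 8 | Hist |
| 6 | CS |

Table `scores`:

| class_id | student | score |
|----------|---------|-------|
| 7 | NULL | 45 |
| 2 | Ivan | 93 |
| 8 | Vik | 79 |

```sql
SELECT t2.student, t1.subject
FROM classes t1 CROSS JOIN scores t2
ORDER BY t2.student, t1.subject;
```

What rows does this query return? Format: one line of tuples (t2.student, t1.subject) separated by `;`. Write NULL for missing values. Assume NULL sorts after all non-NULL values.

(Ivan, CS); (Ivan, CS); (Ivan, Hist); (Vik, CS); (Vik, CS); (Vik, Hist); (NULL, CS); (NULL, CS); (NULL, Hist)

CROSS JOIN pairs every row of `classes` with every row of `scores`: 3 × 3 = 9 rows.
After projecting and ordering:
t2.student | t1.subject
Ivan | CS
Ivan | CS
Ivan | Hist
Vik | CS
Vik | CS
Vik | Hist
NULL | CS
NULL | CS
NULL | Hist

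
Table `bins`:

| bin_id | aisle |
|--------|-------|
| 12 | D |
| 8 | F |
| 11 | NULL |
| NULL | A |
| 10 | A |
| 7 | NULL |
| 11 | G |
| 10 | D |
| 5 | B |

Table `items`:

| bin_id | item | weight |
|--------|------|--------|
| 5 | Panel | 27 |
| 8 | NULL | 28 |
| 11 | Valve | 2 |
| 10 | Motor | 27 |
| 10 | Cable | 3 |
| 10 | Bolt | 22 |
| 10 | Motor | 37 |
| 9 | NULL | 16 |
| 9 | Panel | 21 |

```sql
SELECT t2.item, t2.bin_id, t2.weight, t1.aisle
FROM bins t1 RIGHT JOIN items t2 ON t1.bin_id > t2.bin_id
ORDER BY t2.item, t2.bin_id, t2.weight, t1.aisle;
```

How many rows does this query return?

35

RIGHT JOIN keeps every row from `items`; unmatched rows get NULL for `bins`'s columns.
Matching on t1.bin_id > t2.bin_id. A NULL in a compared column never satisfies the condition.
- t1[0] bin_id=12 → 9 match(es) in t2 → 9 row(s).
- t1[1] bin_id=8 → 1 match(es) in t2 → 1 row(s).
- t1[2] bin_id=11 → 8 match(es) in t2 → 8 row(s).
- t1[3] bin_id=NULL → no match.
- t1[4] bin_id=10 → 4 match(es) in t2 → 4 row(s).
- t1[5] bin_id=7 → 1 match(es) in t2 → 1 row(s).
- t1[6] bin_id=11 → 8 match(es) in t2 → 8 row(s).
- t1[7] bin_id=10 → 4 match(es) in t2 → 4 row(s).
- t1[8] bin_id=5 → no match.
- every t2 row matched at least one t1 row.
Total: 35 rows.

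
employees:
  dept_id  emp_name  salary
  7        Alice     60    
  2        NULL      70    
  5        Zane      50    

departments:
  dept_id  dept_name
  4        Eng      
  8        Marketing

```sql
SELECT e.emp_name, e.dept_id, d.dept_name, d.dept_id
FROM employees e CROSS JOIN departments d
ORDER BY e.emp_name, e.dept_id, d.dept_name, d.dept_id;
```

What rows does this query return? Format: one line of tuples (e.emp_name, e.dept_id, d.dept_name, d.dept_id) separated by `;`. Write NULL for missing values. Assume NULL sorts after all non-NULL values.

CROSS JOIN pairs every row of `employees` with every row of `departments`: 3 × 2 = 6 rows.
After projecting and ordering:
e.emp_name | e.dept_id | d.dept_name | d.dept_id
Alice | 7 | Eng | 4
Alice | 7 | Marketing | 8
Zane | 5 | Eng | 4
Zane | 5 | Marketing | 8
NULL | 2 | Eng | 4
NULL | 2 | Marketing | 8

(Alice, 7, Eng, 4); (Alice, 7, Marketing, 8); (Zane, 5, Eng, 4); (Zane, 5, Marketing, 8); (NULL, 2, Eng, 4); (NULL, 2, Marketing, 8)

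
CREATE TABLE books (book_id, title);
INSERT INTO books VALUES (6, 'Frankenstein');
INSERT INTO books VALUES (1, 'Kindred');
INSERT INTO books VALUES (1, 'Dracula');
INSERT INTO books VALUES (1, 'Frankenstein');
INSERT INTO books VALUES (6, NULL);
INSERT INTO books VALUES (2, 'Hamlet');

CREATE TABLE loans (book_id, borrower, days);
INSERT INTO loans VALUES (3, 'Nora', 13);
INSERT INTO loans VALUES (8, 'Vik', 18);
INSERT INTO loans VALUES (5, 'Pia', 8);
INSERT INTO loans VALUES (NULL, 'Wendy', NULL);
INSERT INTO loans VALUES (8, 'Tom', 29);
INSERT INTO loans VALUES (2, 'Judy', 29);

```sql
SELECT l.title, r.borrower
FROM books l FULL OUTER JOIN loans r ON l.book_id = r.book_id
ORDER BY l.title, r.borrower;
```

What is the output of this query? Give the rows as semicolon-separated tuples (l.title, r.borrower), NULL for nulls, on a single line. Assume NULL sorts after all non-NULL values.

FULL OUTER JOIN keeps every row from both sides; unmatched rows get NULL for the other side's columns.
Matching on l.book_id = r.book_id. A NULL in a compared column never satisfies the condition.
Matched pairs: 1; unmatched l rows kept: 5; unmatched r rows kept: 5.

(Dracula, NULL); (Frankenstein, NULL); (Frankenstein, NULL); (Hamlet, Judy); (Kindred, NULL); (NULL, Nora); (NULL, Pia); (NULL, Tom); (NULL, Vik); (NULL, Wendy); (NULL, NULL)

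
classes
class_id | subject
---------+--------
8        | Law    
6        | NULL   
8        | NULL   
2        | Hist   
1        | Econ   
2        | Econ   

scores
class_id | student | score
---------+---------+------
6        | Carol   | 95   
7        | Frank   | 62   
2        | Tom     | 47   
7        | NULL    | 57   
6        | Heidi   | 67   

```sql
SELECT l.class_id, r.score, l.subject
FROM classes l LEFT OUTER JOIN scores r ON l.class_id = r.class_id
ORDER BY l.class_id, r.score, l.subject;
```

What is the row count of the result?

7

LEFT JOIN keeps every row from `classes`; unmatched rows get NULL for `scores`'s columns.
Matching on l.class_id = r.class_id.
- l[0] class_id=8 → no match; kept with NULLs on the r side.
- l[1] class_id=6 → 2 match(es) in r → 2 row(s).
- l[2] class_id=8 → no match; kept with NULLs on the r side.
- l[3] class_id=2 → 1 match(es) in r → 1 row(s).
- l[4] class_id=1 → no match; kept with NULLs on the r side.
- l[5] class_id=2 → 1 match(es) in r → 1 row(s).
Total: 4 matched + 3 padded = 7 rows.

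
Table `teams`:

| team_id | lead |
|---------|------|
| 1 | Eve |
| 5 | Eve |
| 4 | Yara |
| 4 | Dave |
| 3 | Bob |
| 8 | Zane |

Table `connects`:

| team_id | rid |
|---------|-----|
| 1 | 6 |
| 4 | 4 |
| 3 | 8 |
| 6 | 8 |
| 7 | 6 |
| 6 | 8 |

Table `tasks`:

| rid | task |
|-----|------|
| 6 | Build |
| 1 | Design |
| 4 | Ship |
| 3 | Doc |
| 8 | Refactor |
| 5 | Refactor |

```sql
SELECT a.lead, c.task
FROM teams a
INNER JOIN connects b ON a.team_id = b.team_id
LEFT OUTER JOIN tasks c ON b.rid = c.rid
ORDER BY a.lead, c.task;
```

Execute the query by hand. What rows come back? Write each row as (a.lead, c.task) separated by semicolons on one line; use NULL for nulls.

(Bob, Refactor); (Dave, Ship); (Eve, Build); (Yara, Ship)

Joins associate left-to-right: teams INNER JOIN connects on team_id gives 4 intermediate row(s).
Then LEFT JOIN `tasks c` on rid: each of those 4 rows is kept; rows whose b.rid has no match in c get NULL for c's columns.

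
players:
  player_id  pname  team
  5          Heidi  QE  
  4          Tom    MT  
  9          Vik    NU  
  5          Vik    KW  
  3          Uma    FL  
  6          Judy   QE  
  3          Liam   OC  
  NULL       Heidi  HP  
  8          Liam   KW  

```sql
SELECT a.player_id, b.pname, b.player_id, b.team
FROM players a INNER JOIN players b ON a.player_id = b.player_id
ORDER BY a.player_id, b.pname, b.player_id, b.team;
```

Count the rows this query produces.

INNER JOIN keeps only pairs where the ON condition holds.
Matching on a.player_id = b.player_id. A NULL in a compared column never satisfies the condition.
Matched pairs: 12.
Total: 12 rows.

12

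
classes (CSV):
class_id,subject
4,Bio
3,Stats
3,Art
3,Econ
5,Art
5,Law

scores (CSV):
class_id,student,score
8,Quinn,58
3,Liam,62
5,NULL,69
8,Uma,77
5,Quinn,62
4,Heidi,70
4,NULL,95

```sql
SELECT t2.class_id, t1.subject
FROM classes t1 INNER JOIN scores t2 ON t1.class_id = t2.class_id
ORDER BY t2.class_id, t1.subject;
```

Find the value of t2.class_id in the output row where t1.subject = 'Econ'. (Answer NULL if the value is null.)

INNER JOIN keeps only pairs where the ON condition holds.
Matching on t1.class_id = t2.class_id.
Matched pairs: 9.

3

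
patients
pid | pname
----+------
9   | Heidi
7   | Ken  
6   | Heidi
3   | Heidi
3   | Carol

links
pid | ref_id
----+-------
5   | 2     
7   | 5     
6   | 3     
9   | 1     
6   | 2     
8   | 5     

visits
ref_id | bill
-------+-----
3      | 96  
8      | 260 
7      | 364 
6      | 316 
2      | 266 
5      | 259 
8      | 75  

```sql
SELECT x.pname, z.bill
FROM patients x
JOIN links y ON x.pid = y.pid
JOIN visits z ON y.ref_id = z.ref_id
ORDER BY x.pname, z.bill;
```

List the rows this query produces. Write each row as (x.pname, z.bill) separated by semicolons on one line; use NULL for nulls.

(Heidi, 96); (Heidi, 266); (Ken, 259)

Joins associate left-to-right: patients INNER JOIN links on pid gives 4 intermediate row(s).
Then INNER JOIN `visits z` on ref_id: keep only rows whose y.ref_id appears in z.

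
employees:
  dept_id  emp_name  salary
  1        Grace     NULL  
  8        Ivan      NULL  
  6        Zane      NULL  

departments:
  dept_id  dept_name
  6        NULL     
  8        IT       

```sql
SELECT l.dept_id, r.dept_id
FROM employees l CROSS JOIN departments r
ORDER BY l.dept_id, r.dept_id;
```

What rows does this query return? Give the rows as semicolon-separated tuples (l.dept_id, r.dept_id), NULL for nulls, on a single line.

CROSS JOIN pairs every row of `employees` with every row of `departments`: 3 × 2 = 6 rows.
After projecting and ordering:
l.dept_id | r.dept_id
1 | 6
1 | 8
6 | 6
6 | 8
8 | 6
8 | 8

(1, 6); (1, 8); (6, 6); (6, 8); (8, 6); (8, 8)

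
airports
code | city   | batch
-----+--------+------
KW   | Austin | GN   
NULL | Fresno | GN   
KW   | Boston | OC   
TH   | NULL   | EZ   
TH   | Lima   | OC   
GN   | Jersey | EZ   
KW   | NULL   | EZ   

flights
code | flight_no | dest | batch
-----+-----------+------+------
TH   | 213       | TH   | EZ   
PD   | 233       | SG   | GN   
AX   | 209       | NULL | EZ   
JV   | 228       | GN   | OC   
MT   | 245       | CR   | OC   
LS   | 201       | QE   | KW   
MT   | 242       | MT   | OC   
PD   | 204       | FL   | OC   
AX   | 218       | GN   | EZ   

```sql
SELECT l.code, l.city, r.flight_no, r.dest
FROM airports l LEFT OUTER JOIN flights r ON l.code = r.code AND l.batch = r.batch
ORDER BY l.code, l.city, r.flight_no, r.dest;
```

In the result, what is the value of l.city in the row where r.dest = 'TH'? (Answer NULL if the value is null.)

NULL

LEFT JOIN keeps every row from `airports`; unmatched rows get NULL for `flights`'s columns.
Matching on l.code = r.code AND l.batch = r.batch. A NULL in a compared column never satisfies the condition.
Matched pairs: 1; unmatched l rows kept: 6.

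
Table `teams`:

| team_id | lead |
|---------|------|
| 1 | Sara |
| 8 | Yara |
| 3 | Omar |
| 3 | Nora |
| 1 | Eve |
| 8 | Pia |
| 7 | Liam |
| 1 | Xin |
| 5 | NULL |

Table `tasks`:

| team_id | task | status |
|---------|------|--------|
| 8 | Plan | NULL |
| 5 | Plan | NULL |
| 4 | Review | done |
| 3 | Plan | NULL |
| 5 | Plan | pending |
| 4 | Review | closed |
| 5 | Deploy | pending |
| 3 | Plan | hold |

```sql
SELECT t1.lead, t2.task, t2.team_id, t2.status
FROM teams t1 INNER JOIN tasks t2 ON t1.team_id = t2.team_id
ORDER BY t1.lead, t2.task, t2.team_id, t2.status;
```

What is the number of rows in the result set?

INNER JOIN keeps only pairs where the ON condition holds.
Matching on t1.team_id = t2.team_id.
- t1 (team_id=1) has no partner → excluded.
- t1 (team_id=8) pairs with 1 row(s) of t2.
- t1 (team_id=3) pairs with 2 row(s) of t2.
- t1 (team_id=3) pairs with 2 row(s) of t2.
- t1 (team_id=1) has no partner → excluded.
- t1 (team_id=8) pairs with 1 row(s) of t2.
- t1 (team_id=7) has no partner → excluded.
- t1 (team_id=1) has no partner → excluded.
- t1 (team_id=5) pairs with 3 row(s) of t2.
Total: 9 rows.

9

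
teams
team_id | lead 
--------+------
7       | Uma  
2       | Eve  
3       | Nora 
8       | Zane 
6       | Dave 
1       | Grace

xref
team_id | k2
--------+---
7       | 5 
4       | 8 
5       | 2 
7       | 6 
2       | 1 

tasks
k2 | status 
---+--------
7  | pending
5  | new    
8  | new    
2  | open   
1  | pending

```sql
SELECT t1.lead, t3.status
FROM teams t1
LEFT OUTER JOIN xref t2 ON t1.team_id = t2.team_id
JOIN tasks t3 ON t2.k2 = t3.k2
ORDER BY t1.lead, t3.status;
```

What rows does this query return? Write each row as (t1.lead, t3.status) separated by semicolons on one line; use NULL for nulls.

(Eve, pending); (Uma, new)

Evaluate left to right. First `teams t1 LEFT JOIN xref t2` on team_id: 7 row(s).
Then INNER JOIN `tasks t3` on k2: keep only rows whose t2.k2 appears in t3.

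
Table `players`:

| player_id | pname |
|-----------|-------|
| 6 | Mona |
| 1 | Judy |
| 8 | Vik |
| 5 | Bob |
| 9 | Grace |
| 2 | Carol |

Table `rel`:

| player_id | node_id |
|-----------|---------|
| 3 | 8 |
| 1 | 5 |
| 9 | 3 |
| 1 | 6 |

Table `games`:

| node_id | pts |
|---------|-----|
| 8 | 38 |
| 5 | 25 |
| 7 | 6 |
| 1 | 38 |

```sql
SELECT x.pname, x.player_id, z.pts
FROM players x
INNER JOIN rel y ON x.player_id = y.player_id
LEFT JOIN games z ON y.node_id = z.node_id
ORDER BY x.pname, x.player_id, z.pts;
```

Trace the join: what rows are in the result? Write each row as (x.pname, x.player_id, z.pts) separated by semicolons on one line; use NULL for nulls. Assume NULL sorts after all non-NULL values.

Joins associate left-to-right: players INNER JOIN rel on player_id gives 3 intermediate row(s).
Then LEFT JOIN `games z` on node_id: each of those 3 rows is kept; rows whose y.node_id has no match in z get NULL for z's columns.

(Grace, 9, NULL); (Judy, 1, 25); (Judy, 1, NULL)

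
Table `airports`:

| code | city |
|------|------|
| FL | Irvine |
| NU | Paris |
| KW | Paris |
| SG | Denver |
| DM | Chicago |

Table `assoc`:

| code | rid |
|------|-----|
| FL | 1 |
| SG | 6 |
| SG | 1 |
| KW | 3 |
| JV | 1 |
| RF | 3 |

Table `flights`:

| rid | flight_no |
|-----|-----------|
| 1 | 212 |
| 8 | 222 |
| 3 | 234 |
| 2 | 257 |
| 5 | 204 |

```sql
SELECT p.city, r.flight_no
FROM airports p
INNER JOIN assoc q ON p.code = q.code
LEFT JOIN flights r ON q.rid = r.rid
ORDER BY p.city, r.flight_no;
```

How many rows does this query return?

Step 1 — p INNER JOIN q on code → 4 row(s).
Then LEFT JOIN `flights r` on rid: each of those 4 rows is kept; rows whose q.rid has no match in r get NULL for r's columns.
Result: 4 row(s).

4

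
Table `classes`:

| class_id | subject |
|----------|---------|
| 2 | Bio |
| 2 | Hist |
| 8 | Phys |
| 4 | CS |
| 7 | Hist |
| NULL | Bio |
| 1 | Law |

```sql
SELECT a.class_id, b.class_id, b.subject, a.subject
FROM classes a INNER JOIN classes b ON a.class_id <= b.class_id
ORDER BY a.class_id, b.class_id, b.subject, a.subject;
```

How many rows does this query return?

22

INNER JOIN keeps only pairs where the ON condition holds.
Matching on a.class_id <= b.class_id. A NULL in a compared column never satisfies the condition.
- a (class_id=2) pairs with 5 row(s) of b.
- a (class_id=2) pairs with 5 row(s) of b.
- a (class_id=8) pairs with 1 row(s) of b.
- a (class_id=4) pairs with 3 row(s) of b.
- a (class_id=7) pairs with 2 row(s) of b.
- a (class_id=NULL) has no partner → excluded.
- a (class_id=1) pairs with 6 row(s) of b.
Total: 22 rows.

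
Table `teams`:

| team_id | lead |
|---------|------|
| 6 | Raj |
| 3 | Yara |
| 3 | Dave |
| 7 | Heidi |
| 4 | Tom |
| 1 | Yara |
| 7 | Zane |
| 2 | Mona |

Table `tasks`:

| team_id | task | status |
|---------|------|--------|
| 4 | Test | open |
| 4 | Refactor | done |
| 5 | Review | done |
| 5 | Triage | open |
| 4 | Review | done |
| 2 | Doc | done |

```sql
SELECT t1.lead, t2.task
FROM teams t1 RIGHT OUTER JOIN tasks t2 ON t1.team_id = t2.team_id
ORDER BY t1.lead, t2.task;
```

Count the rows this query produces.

6

RIGHT JOIN keeps every row from `tasks`; unmatched rows get NULL for `teams`'s columns.
Matching on t1.team_id = t2.team_id.
Matched pairs: 4; unmatched t2 rows kept: 2.
Total: 4 matched + 2 padded = 6 rows.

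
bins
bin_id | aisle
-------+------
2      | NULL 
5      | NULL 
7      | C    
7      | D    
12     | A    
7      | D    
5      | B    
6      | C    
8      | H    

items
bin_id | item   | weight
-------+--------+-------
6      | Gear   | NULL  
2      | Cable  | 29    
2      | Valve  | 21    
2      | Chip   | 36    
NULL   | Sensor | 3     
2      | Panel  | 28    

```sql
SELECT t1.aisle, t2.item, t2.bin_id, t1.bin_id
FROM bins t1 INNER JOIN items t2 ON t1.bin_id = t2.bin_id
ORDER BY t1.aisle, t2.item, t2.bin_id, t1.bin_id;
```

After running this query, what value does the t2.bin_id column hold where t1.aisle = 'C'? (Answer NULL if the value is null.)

INNER JOIN keeps only pairs where the ON condition holds.
Matching on t1.bin_id = t2.bin_id. A NULL in a compared column never satisfies the condition.
- t1 row (bin_id=2): matches 4 t2 row(s) → 4 output row(s).
- t1 row (bin_id=5): no match → dropped.
- t1 row (bin_id=7): no match → dropped.
- t1 row (bin_id=7): no match → dropped.
- t1 row (bin_id=12): no match → dropped.
- t1 row (bin_id=7): no match → dropped.
- t1 row (bin_id=5): no match → dropped.
- t1 row (bin_id=6): matches 1 t2 row(s) → 1 output row(s).
- t1 row (bin_id=8): no match → dropped.

6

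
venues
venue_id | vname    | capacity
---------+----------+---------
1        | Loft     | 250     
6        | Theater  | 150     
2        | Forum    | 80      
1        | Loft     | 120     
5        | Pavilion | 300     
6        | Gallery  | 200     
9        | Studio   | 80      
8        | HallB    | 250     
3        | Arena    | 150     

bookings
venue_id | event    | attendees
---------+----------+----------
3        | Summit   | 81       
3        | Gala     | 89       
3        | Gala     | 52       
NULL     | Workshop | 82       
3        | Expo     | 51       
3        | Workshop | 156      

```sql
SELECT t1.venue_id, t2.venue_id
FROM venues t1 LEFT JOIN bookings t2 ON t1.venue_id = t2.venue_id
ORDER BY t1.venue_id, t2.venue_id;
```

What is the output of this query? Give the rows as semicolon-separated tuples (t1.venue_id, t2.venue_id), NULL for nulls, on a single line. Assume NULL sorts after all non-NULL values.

LEFT JOIN keeps every row from `venues`; unmatched rows get NULL for `bookings`'s columns.
Matching on t1.venue_id = t2.venue_id. A NULL in a compared column never satisfies the condition.
- t1[0] venue_id=1 → no match; kept with NULLs on the t2 side.
- t1[1] venue_id=6 → no match; kept with NULLs on the t2 side.
- t1[2] venue_id=2 → no match; kept with NULLs on the t2 side.
- t1[3] venue_id=1 → no match; kept with NULLs on the t2 side.
- t1[4] venue_id=5 → no match; kept with NULLs on the t2 side.
- t1[5] venue_id=6 → no match; kept with NULLs on the t2 side.
- t1[6] venue_id=9 → no match; kept with NULLs on the t2 side.
- t1[7] venue_id=8 → no match; kept with NULLs on the t2 side.
- t1[8] venue_id=3 → 5 match(es) in t2 → 5 row(s).

(1, NULL); (1, NULL); (2, NULL); (3, 3); (3, 3); (3, 3); (3, 3); (3, 3); (5, NULL); (6, NULL); (6, NULL); (8, NULL); (9, NULL)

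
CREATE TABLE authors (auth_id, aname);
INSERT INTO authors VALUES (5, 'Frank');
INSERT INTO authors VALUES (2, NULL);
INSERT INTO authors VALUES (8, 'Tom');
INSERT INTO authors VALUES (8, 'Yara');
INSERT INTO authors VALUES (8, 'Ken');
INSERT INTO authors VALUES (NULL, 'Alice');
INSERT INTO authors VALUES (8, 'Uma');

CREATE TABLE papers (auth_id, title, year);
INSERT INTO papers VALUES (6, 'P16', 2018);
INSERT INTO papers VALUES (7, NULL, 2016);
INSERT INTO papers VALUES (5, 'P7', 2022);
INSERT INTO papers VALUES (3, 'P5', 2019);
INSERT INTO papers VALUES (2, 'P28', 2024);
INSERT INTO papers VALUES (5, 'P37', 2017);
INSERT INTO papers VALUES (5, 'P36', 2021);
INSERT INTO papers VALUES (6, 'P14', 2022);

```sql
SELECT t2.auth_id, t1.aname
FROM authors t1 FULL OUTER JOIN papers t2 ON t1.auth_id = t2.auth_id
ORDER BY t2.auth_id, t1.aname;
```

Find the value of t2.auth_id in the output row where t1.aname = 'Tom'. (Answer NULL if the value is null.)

NULL

FULL OUTER JOIN keeps every row from both sides; unmatched rows get NULL for the other side's columns.
Matching on t1.auth_id = t2.auth_id. A NULL in a compared column never satisfies the condition.
- t1 (auth_id=5) pairs with 3 row(s) of t2.
- t1 (auth_id=2) pairs with 1 row(s) of t2.
- t1 (auth_id=8) has no partner → padded with NULL.
- t1 (auth_id=8) has no partner → padded with NULL.
- t1 (auth_id=8) has no partner → padded with NULL.
- t1 (auth_id=NULL) has no partner → padded with NULL.
- t1 (auth_id=8) has no partner → padded with NULL.
- plus 4 unmatched t2 row(s), each kept with NULL t1 columns.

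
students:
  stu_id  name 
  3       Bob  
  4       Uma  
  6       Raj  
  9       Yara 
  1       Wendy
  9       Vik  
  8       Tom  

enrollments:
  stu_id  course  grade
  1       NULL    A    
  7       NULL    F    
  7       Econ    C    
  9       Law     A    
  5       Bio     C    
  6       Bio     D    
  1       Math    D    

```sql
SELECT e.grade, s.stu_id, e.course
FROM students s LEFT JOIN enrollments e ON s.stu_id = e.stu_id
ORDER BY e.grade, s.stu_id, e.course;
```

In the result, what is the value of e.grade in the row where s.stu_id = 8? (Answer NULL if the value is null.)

NULL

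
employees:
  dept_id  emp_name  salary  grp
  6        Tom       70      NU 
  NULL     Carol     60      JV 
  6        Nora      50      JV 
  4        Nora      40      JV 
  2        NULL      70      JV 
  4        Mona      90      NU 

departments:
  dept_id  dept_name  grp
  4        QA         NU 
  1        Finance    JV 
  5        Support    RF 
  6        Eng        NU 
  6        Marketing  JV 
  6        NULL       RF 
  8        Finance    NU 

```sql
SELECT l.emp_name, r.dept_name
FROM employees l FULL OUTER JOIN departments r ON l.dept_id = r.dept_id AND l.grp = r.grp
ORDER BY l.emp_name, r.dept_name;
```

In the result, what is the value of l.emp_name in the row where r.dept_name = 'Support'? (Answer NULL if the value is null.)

NULL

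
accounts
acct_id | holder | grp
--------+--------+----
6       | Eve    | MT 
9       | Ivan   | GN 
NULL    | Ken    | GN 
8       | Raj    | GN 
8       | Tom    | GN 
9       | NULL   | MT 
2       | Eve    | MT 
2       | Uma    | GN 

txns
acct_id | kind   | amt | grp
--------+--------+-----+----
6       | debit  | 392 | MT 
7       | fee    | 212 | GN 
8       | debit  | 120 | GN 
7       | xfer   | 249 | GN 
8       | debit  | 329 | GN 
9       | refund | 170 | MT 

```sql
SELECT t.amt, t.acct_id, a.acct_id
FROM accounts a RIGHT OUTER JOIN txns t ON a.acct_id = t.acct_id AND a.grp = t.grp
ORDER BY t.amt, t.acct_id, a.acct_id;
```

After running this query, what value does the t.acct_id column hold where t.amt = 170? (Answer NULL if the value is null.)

RIGHT JOIN keeps every row from `txns`; unmatched rows get NULL for `accounts`'s columns.
Matching on a.acct_id = t.acct_id AND a.grp = t.grp. A NULL in a compared column never satisfies the condition.
- a row (acct_id=6, grp=MT): matches 1 t row(s) → 1 output row(s).
- a row (acct_id=9, grp=GN): no match.
- a row (acct_id=NULL, grp=GN): no match.
- a row (acct_id=8, grp=GN): matches 2 t row(s) → 2 output row(s).
- a row (acct_id=8, grp=GN): matches 2 t row(s) → 2 output row(s).
- a row (acct_id=9, grp=MT): matches 1 t row(s) → 1 output row(s).
- a row (acct_id=2, grp=MT): no match.
- a row (acct_id=2, grp=GN): no match.
- 2 row(s) from t found no a partner → padded with NULL.

9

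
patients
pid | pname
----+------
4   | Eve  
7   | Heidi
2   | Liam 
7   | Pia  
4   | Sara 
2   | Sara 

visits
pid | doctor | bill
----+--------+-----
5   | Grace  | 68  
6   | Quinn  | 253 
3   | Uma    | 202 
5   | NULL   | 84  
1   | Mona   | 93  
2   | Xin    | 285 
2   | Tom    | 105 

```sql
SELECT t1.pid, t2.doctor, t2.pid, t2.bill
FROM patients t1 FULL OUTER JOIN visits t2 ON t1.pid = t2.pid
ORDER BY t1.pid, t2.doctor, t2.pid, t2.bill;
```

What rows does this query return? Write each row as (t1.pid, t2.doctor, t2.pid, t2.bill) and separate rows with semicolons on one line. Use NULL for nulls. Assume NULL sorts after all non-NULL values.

FULL OUTER JOIN keeps every row from both sides; unmatched rows get NULL for the other side's columns.
Matching on t1.pid = t2.pid.
- t1[0] pid=4 → no match; kept with NULLs on the t2 side.
- t1[1] pid=7 → no match; kept with NULLs on the t2 side.
- t1[2] pid=2 → 2 match(es) in t2 → 2 row(s).
- t1[3] pid=7 → no match; kept with NULLs on the t2 side.
- t1[4] pid=4 → no match; kept with NULLs on the t2 side.
- t1[5] pid=2 → 2 match(es) in t2 → 2 row(s).
- 5 row(s) from t2 found no t1 partner → padded with NULL.

(2, Tom, 2, 105); (2, Tom, 2, 105); (2, Xin, 2, 285); (2, Xin, 2, 285); (4, NULL, NULL, NULL); (4, NULL, NULL, NULL); (7, NULL, NULL, NULL); (7, NULL, NULL, NULL); (NULL, Grace, 5, 68); (NULL, Mona, 1, 93); (NULL, Quinn, 6, 253); (NULL, Uma, 3, 202); (NULL, NULL, 5, 84)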